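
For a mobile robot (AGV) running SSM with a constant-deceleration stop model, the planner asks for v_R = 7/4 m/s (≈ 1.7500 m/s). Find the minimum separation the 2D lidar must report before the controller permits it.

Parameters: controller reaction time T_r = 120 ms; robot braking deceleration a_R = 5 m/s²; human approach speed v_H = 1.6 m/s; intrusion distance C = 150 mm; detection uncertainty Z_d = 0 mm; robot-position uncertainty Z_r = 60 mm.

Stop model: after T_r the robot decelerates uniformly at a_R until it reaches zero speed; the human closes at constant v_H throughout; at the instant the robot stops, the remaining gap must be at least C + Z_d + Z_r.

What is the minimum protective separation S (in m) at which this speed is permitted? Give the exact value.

stop time T_s = (7/4)/5 = 0.3500 s
reaction-phase robot travel = 1.7500·0.1200 = 0.2100 m
braking distance = 1.7500²/(2·5.0000) = 0.3063 m
person approaches 1.6000·(0.1200+0.3500) = 0.7520 m
margins: 0.1500+0.0000+0.0600 = 0.2100 m
S_min ≈ 0.2100+0.3063+0.7520+0.2100  ⇒  S_min = 5913/4000 m

S_min = 5913/4000 m = 1.4783 m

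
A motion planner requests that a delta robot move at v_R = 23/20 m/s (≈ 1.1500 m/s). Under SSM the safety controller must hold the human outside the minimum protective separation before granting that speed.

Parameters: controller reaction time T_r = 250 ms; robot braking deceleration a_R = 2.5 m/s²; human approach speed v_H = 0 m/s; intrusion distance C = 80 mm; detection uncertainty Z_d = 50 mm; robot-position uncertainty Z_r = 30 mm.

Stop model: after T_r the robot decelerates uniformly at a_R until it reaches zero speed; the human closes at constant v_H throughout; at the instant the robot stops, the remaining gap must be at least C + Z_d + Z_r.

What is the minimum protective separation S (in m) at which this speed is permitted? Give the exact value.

S_min = 89/125 m = 0.7120 m

braking lasts T_s = (23/20)/(5/2) = 0.4600 s
robot covers v_R·T_r = 1.1500·0.2500 = 0.2875 m before braking
robot under decel: 1.1500²/(2·2.5000) = 0.2645 m
human over T_r+T_s: 0.0000·(0.2500+0.4600) = 0.0000 m
residual clearance needed = 0.0800+0.0500+0.0300 = 0.1600 m
S_min ≈ 0.2875+0.2645+0.0000+0.1600  ⇒  S_min = 89/125 m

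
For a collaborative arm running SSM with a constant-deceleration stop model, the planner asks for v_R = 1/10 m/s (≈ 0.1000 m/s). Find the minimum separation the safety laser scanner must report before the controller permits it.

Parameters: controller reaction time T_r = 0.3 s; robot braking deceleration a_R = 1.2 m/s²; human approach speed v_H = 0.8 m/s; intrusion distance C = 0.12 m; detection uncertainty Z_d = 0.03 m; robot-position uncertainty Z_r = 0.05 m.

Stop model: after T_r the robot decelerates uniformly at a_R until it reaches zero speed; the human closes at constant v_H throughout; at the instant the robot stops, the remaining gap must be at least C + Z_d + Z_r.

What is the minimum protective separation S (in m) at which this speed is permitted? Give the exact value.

S_min = 649/1200 m = 0.5408 m

stop time T_s = (1/10)/(6/5) = 0.0833 s
robot covers v_R·T_r = 0.1000·0.3000 = 0.0300 m before braking
robot covers 0.1000·0.0833 − ½·1.2000·0.0833² = 0.0042 m while stopping
person approaches 0.8000·(0.3000+0.0833) = 0.3067 m
margins: 0.1200+0.0300+0.0500 = 0.2000 m
S_min ≈ 0.0300+0.0042+0.3067+0.2000  ⇒  S_min = 649/1200 m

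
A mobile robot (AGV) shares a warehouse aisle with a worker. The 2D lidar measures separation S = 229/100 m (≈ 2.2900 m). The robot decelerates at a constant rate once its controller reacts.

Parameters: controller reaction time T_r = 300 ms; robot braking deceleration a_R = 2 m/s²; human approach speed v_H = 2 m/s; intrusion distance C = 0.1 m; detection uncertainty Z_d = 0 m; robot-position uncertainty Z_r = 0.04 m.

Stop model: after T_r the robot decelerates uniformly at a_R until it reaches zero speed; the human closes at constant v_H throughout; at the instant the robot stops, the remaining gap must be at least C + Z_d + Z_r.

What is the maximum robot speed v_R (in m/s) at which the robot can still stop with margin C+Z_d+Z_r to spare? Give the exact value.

v_R_max = 1 m/s = 1.0000 m/s

collect terms ⇒ (1/4)·v_R² + (13/10)·v_R + (-31/20) = 0
  disc = (13/10)² − 4·(1/4)·(-31/20) = 81/25 ; √disc = 9/5
  v_R = (−(13/10) + 9/5) / (2·(1/4)) = 1 m/s
check:
T_s = v_R/a_R = 1/2 = 0.5000 s
reaction-phase robot travel = 1.0000·0.3000 = 0.3000 m
robot covers 1.0000·0.5000 − ½·2.0000·0.5000² = 0.2500 m while stopping
person approaches 2.0000·(0.3000+0.5000) = 1.6000 m
margins: 0.1000+0.0000+0.0400 = 0.1400 m
sum ≈ 0.3000+0.2500+1.6000+0.1400 ≈ 2.2900 m = S ✓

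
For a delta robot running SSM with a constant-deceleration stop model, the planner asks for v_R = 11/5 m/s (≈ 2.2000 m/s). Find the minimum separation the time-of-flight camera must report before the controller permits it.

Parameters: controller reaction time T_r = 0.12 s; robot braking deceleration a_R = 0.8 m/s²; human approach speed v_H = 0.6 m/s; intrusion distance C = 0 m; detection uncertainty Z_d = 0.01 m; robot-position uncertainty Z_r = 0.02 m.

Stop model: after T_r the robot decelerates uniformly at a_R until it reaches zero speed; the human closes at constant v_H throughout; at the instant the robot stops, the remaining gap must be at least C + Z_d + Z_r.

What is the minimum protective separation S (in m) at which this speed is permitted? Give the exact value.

S_min = 5041/1000 m = 5.0410 m

stop time T_s = (11/5)/(4/5) = 2.7500 s
robot in T_r: 2.2000·0.1200 = 0.2640 m
robot covers 2.2000·2.7500 − ½·0.8000·2.7500² = 3.0250 m while stopping
person approaches 0.6000·(0.1200+2.7500) = 1.7220 m
C+Z_d+Z_r = 0.0000+0.0100+0.0200 = 0.0300 m
S_min ≈ 0.2640+3.0250+1.7220+0.0300  ⇒  S_min = 5041/1000 m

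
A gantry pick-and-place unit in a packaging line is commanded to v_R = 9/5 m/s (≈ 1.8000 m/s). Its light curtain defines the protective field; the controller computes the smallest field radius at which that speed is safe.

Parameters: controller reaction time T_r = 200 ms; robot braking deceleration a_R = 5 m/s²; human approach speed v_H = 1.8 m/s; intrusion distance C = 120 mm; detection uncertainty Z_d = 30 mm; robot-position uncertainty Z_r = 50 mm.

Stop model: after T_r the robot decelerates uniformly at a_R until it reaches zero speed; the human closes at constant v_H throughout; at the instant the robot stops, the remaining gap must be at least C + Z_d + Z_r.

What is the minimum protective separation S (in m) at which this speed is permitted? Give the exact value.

stop time T_s = (9/5)/5 = 0.3600 s
robot covers v_R·T_r = 1.8000·0.2000 = 0.3600 m before braking
robot under decel: 1.8000²/(2·5.0000) = 0.3240 m
human over T_r+T_s: 1.8000·(0.2000+0.3600) = 1.0080 m
C+Z_d+Z_r = 0.1200+0.0300+0.0500 = 0.2000 m
S_min ≈ 0.3600+0.3240+1.0080+0.2000  ⇒  S_min = 473/250 m

S_min = 473/250 m = 1.8920 m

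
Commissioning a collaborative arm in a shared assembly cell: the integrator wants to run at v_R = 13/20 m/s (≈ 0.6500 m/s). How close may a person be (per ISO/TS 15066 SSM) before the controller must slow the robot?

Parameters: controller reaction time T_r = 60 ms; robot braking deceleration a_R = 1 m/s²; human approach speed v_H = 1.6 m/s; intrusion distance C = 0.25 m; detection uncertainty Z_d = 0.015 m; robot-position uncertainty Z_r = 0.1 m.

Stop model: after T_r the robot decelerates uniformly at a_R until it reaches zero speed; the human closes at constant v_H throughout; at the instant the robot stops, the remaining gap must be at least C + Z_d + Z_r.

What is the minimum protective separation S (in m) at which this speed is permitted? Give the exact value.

S_min = 1401/800 m = 1.7512 m

stop time T_s = (13/20)/1 = 0.6500 s
robot in T_r: 0.6500·0.0600 = 0.0390 m
braking distance = 0.6500²/(2·1.0000) = 0.2112 m
person approaches 1.6000·(0.0600+0.6500) = 1.1360 m
C+Z_d+Z_r = 0.2500+0.0150+0.1000 = 0.3650 m
S_min ≈ 0.0390+0.2112+1.1360+0.3650  ⇒  S_min = 1401/800 m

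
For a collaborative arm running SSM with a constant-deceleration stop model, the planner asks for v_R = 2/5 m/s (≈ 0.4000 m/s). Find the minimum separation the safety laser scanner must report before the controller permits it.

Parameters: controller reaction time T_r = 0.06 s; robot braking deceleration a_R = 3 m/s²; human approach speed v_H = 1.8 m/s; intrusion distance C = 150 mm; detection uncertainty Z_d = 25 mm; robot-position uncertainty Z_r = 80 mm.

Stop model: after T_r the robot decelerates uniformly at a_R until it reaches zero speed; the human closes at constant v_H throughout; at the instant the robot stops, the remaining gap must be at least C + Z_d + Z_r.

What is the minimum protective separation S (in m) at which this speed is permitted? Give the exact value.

S_min = 1961/3000 m = 0.6537 m

braking lasts T_s = (2/5)/3 = 0.1333 s
robot in T_r: 0.4000·0.0600 = 0.0240 m
robot under decel: 0.4000²/(2·3.0000) = 0.0267 m
human over T_r+T_s: 1.8000·(0.0600+0.1333) = 0.3480 m
margins: 0.1500+0.0250+0.0800 = 0.2550 m
S_min ≈ 0.0240+0.0267+0.3480+0.2550  ⇒  S_min = 1961/3000 m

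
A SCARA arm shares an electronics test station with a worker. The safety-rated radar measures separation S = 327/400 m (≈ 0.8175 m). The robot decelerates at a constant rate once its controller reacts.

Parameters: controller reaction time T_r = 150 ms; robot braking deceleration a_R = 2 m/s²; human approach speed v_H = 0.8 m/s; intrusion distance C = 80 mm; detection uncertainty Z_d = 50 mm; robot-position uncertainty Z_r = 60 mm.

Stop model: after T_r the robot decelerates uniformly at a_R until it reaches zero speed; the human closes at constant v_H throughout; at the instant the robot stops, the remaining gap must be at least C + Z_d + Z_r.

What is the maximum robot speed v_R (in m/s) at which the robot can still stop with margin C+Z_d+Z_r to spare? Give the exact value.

collect terms ⇒ (1/4)·v_R² + (11/20)·v_R + (-203/400) = 0
  disc = (11/20)² − 4·(1/4)·(-203/400) = 81/100 ; √disc = 9/10
  v_R = (−(11/20) + 9/10) / (2·(1/4)) = 7/10 m/s
check:
stop time T_s = (7/10)/2 = 0.3500 s
reaction-phase robot travel = 0.7000·0.1500 = 0.1050 m
robot under decel: 0.7000²/(2·2.0000) = 0.1225 m
person approaches 0.8000·(0.1500+0.3500) = 0.4000 m
residual clearance needed = 0.0800+0.0500+0.0600 = 0.1900 m
sum ≈ 0.1050+0.1225+0.4000+0.1900 ≈ 0.8175 m = S ✓

v_R_max = 7/10 m/s = 0.7000 m/s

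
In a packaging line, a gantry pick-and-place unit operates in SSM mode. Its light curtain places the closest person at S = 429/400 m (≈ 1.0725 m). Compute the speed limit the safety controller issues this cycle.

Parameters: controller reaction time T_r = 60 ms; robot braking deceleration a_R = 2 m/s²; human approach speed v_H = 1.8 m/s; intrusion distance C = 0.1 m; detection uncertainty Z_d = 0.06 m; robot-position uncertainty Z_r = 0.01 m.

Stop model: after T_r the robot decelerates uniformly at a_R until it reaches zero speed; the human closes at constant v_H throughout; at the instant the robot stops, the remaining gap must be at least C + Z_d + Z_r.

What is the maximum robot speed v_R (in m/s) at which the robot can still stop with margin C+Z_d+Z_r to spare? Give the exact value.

quadratic (1/4)·v² + (24/25)·v + (-1589/2000) = 0
  disc = (24/25)² − 4·(1/4)·(-1589/2000) = 17161/10000 ; √disc = 131/100
  v_R = (−(24/25) + 131/100) / (2·(1/4)) = 7/10 m/s
check:
stop time T_s = (7/10)/2 = 0.3500 s
robot in T_r: 0.7000·0.0600 = 0.0420 m
robot under decel: 0.7000²/(2·2.0000) = 0.1225 m
person approaches 1.8000·(0.0600+0.3500) = 0.7380 m
margins: 0.1000+0.0600+0.0100 = 0.1700 m
sum ≈ 0.0420+0.1225+0.7380+0.1700 ≈ 1.0725 m = S ✓

v_R_max = 7/10 m/s = 0.7000 m/s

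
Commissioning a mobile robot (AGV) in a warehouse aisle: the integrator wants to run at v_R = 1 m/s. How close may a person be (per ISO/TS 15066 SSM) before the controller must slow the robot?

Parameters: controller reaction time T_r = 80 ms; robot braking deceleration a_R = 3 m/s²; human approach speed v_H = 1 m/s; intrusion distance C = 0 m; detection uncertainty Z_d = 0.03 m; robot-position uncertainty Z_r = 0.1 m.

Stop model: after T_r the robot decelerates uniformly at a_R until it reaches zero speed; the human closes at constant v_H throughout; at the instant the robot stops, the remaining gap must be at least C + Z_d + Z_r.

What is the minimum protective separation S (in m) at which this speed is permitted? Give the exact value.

S_min = 79/100 m = 0.7900 m

braking lasts T_s = 1/3 = 0.3333 s
reaction-phase robot travel = 1.0000·0.0800 = 0.0800 m
robot under decel: 1.0000²/(2·3.0000) = 0.1667 m
person approaches 1.0000·(0.0800+0.3333) = 0.4133 m
margins: 0.0000+0.0300+0.1000 = 0.1300 m
S_min ≈ 0.0800+0.1667+0.4133+0.1300  ⇒  S_min = 79/100 m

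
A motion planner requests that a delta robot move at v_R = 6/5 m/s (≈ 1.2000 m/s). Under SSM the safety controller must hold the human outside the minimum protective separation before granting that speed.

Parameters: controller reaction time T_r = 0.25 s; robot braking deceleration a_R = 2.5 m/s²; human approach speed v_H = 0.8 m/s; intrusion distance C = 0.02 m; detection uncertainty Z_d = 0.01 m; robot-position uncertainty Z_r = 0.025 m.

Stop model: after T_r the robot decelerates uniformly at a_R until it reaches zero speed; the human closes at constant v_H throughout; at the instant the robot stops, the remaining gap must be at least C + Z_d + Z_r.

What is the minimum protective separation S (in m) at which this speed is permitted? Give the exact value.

S_min = 1227/1000 m = 1.2270 m

stop time T_s = (6/5)/(5/2) = 0.4800 s
robot in T_r: 1.2000·0.2500 = 0.3000 m
robot under decel: 1.2000²/(2·2.5000) = 0.2880 m
person approaches 0.8000·(0.2500+0.4800) = 0.5840 m
C+Z_d+Z_r = 0.0200+0.0100+0.0250 = 0.0550 m
S_min ≈ 0.3000+0.2880+0.5840+0.0550  ⇒  S_min = 1227/1000 m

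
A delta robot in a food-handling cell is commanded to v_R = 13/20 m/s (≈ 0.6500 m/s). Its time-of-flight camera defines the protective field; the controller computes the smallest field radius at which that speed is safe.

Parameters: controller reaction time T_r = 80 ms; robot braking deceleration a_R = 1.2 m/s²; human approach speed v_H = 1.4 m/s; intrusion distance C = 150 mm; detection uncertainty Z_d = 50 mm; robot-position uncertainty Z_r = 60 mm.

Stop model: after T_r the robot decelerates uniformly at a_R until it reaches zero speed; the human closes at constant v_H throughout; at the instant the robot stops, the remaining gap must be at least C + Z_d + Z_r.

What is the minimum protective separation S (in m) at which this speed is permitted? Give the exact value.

S_min = 10867/8000 m = 1.3584 m

T_s = v_R/a_R = (13/20)/(6/5) = 0.5417 s
reaction-phase robot travel = 0.6500·0.0800 = 0.0520 m
braking distance = 0.6500²/(2·1.2000) = 0.1760 m
human over T_r+T_s: 1.4000·(0.0800+0.5417) = 0.8703 m
C+Z_d+Z_r = 0.1500+0.0500+0.0600 = 0.2600 m
S_min ≈ 0.0520+0.1760+0.8703+0.2600  ⇒  S_min = 10867/8000 m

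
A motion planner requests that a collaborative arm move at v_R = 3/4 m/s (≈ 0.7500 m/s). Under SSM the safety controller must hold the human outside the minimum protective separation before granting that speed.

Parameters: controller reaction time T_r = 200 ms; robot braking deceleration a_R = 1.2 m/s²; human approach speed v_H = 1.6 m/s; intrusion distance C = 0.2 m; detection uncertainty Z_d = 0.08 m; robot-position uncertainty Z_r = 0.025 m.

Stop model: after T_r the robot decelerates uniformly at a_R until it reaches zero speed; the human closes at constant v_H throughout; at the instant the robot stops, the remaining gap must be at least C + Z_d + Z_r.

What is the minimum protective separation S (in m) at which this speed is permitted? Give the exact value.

S_min = 643/320 m = 2.0094 m

braking lasts T_s = (3/4)/(6/5) = 0.6250 s
robot in T_r: 0.7500·0.2000 = 0.1500 m
robot covers 0.7500·0.6250 − ½·1.2000·0.6250² = 0.2344 m while stopping
person approaches 1.6000·(0.2000+0.6250) = 1.3200 m
residual clearance needed = 0.2000+0.0800+0.0250 = 0.3050 m
S_min ≈ 0.1500+0.2344+1.3200+0.3050  ⇒  S_min = 643/320 m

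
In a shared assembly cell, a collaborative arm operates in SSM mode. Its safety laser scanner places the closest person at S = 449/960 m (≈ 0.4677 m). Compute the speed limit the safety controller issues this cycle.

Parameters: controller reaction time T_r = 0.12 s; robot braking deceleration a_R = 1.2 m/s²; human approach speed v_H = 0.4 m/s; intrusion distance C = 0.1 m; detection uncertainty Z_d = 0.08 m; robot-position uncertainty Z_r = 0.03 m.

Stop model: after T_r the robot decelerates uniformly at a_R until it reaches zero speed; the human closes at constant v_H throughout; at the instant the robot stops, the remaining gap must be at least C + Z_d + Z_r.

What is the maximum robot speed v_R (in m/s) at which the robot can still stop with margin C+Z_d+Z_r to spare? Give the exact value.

quadratic (5/12)·v² + (34/75)·v + (-5033/24000) = 0
  disc = (34/75)² − 4·(5/12)·(-5033/24000) = 22201/40000 ; √disc = 149/200
  v_R = (−(34/75) + 149/200) / (2·(5/12)) = 7/20 m/s
check:
stop time T_s = (7/20)/(6/5) = 0.2917 s
robot covers v_R·T_r = 0.3500·0.1200 = 0.0420 m before braking
braking distance = 0.3500²/(2·1.2000) = 0.0510 m
human over T_r+T_s: 0.4000·(0.1200+0.2917) = 0.1647 m
margins: 0.1000+0.0800+0.0300 = 0.2100 m
sum ≈ 0.0420+0.0510+0.1647+0.2100 ≈ 0.4677 m = S ✓

v_R_max = 7/20 m/s = 0.3500 m/s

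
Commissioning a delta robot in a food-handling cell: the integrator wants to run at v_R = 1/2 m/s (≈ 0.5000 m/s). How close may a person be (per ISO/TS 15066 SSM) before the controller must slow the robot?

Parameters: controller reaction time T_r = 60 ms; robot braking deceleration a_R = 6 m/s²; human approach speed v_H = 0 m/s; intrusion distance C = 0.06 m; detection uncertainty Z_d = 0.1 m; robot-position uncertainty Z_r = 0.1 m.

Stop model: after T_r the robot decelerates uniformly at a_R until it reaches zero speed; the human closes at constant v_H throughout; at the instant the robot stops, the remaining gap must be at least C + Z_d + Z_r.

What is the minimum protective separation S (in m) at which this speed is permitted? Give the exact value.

stop time T_s = (1/2)/6 = 0.0833 s
reaction-phase robot travel = 0.5000·0.0600 = 0.0300 m
braking distance = 0.5000²/(2·6.0000) = 0.0208 m
human closes 0.0000·0.1433 = 0.0000 m
C+Z_d+Z_r = 0.0600+0.1000+0.1000 = 0.2600 m
S_min ≈ 0.0300+0.0208+0.0000+0.2600  ⇒  S_min = 373/1200 m

S_min = 373/1200 m = 0.3108 m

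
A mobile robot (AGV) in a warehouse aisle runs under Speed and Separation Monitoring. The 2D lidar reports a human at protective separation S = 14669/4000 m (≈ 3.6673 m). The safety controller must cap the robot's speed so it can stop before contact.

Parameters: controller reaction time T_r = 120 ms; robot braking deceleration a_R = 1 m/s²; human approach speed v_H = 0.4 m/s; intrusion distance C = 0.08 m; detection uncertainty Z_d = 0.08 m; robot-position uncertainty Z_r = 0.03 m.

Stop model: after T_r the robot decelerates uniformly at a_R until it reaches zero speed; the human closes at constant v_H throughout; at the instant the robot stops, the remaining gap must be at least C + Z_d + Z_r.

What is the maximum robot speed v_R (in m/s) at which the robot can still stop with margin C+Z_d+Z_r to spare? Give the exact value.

at the boundary: (1/2)·v² + (13/25)·v + (-13717/4000) = 0
  disc = (13/25)² − 4·(1/2)·(-13717/4000) = 71289/10000 ; √disc = 267/100
  v_R = (−(13/25) + 267/100) / (2·(1/2)) = 43/20 m/s
check:
stop time T_s = (43/20)/1 = 2.1500 s
reaction-phase robot travel = 2.1500·0.1200 = 0.2580 m
robot under decel: 2.1500²/(2·1.0000) = 2.3112 m
person approaches 0.4000·(0.1200+2.1500) = 0.9080 m
margins: 0.0800+0.0800+0.0300 = 0.1900 m
sum ≈ 0.2580+2.3112+0.9080+0.1900 ≈ 3.6673 m = S ✓

v_R_max = 43/20 m/s = 2.1500 m/s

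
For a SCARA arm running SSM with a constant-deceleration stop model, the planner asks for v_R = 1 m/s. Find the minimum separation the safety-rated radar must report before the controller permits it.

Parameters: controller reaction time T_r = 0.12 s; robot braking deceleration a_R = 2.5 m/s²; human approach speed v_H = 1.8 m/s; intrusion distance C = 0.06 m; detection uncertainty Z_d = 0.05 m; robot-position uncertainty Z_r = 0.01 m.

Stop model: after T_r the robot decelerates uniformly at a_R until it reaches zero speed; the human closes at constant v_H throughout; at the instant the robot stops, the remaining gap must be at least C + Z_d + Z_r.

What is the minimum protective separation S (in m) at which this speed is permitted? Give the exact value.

braking lasts T_s = 1/(5/2) = 0.4000 s
robot covers v_R·T_r = 1.0000·0.1200 = 0.1200 m before braking
robot under decel: 1.0000²/(2·2.5000) = 0.2000 m
human closes 1.8000·0.5200 = 0.9360 m
C+Z_d+Z_r = 0.0600+0.0500+0.0100 = 0.1200 m
S_min ≈ 0.1200+0.2000+0.9360+0.1200  ⇒  S_min = 172/125 m

S_min = 172/125 m = 1.3760 m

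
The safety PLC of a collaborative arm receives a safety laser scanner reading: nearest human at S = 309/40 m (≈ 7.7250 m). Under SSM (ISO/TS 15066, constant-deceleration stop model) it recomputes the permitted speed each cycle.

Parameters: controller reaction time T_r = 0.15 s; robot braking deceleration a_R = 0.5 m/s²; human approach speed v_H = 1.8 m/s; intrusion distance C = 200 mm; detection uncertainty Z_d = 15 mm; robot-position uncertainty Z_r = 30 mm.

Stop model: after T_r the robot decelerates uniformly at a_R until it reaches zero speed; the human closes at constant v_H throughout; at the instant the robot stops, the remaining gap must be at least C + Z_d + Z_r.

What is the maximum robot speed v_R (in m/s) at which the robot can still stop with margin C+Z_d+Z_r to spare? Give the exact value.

v_R_max = 7/5 m/s = 1.4000 m/s

collect terms ⇒ (1)·v_R² + (15/4)·v_R + (-721/100) = 0
  disc = (15/4)² − 4·(1)·(-721/100) = 17161/400 ; √disc = 131/20
  v_R = (−(15/4) + 131/20) / (2·(1)) = 7/5 m/s
check:
braking lasts T_s = (7/5)/(1/2) = 2.8000 s
robot in T_r: 1.4000·0.1500 = 0.2100 m
braking distance = 1.4000²/(2·0.5000) = 1.9600 m
human over T_r+T_s: 1.8000·(0.1500+2.8000) = 5.3100 m
C+Z_d+Z_r = 0.2000+0.0150+0.0300 = 0.2450 m
sum ≈ 0.2100+1.9600+5.3100+0.2450 ≈ 7.7250 m = S ✓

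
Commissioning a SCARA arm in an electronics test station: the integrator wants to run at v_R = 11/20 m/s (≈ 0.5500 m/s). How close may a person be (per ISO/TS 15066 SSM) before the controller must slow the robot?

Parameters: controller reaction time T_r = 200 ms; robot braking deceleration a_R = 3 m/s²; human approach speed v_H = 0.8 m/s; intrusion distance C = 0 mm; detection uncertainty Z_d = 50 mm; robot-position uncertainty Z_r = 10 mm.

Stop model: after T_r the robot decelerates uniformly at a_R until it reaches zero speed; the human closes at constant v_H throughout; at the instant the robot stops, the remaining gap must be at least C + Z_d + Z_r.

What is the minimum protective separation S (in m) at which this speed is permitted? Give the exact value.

S_min = 253/480 m = 0.5271 m

braking lasts T_s = (11/20)/3 = 0.1833 s
robot in T_r: 0.5500·0.2000 = 0.1100 m
robot covers 0.5500·0.1833 − ½·3.0000·0.1833² = 0.0504 m while stopping
human over T_r+T_s: 0.8000·(0.2000+0.1833) = 0.3067 m
C+Z_d+Z_r = 0.0000+0.0500+0.0100 = 0.0600 m
S_min ≈ 0.1100+0.0504+0.3067+0.0600  ⇒  S_min = 253/480 m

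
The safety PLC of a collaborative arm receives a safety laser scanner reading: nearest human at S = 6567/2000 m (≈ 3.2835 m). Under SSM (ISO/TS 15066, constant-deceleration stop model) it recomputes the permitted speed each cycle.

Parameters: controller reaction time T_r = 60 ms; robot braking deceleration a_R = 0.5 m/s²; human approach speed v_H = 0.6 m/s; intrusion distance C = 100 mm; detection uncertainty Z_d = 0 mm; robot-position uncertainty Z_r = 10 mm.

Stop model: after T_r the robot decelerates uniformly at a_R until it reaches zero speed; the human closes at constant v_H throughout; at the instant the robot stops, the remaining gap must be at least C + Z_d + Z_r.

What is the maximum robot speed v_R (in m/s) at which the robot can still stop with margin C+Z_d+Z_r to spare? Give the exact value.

quadratic (1)·v² + (63/50)·v + (-251/80) = 0
  disc = (63/50)² − 4·(1)·(-251/80) = 8836/625 ; √disc = 94/25
  v_R = (−(63/50) + 94/25) / (2·(1)) = 5/4 m/s
check:
T_s = v_R/a_R = (5/4)/(1/2) = 2.5000 s
robot covers v_R·T_r = 1.2500·0.0600 = 0.0750 m before braking
robot under decel: 1.2500²/(2·0.5000) = 1.5625 m
human closes 0.6000·2.5600 = 1.5360 m
C+Z_d+Z_r = 0.1000+0.0000+0.0100 = 0.1100 m
sum ≈ 0.0750+1.5625+1.5360+0.1100 ≈ 3.2835 m = S ✓

v_R_max = 5/4 m/s = 1.2500 m/s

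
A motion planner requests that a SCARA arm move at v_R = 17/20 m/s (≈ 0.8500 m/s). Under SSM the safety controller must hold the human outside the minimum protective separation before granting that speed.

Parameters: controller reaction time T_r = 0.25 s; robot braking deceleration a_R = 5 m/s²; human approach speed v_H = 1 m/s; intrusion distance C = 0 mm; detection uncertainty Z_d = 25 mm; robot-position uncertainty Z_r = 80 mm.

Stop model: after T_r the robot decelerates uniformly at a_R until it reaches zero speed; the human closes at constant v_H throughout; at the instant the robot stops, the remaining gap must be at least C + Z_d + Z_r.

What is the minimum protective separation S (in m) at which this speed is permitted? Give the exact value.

braking lasts T_s = (17/20)/5 = 0.1700 s
robot covers v_R·T_r = 0.8500·0.2500 = 0.2125 m before braking
robot covers 0.8500·0.1700 − ½·5.0000·0.1700² = 0.0722 m while stopping
human closes 1.0000·0.4200 = 0.4200 m
margins: 0.0000+0.0250+0.0800 = 0.1050 m
S_min ≈ 0.2125+0.0722+0.4200+0.1050  ⇒  S_min = 3239/4000 m

S_min = 3239/4000 m = 0.8097 m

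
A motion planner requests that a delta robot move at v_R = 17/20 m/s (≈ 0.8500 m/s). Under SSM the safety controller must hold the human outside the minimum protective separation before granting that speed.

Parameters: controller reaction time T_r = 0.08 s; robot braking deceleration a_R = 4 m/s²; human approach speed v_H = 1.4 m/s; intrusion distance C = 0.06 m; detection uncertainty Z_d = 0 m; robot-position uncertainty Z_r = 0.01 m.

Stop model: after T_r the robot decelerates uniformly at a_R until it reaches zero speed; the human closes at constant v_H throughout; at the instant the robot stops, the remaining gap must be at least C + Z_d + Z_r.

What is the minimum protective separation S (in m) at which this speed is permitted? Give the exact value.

braking lasts T_s = (17/20)/4 = 0.2125 s
robot in T_r: 0.8500·0.0800 = 0.0680 m
robot covers 0.8500·0.2125 − ½·4.0000·0.2125² = 0.0903 m while stopping
person approaches 1.4000·(0.0800+0.2125) = 0.4095 m
residual clearance needed = 0.0600+0.0000+0.0100 = 0.0700 m
S_min ≈ 0.0680+0.0903+0.4095+0.0700  ⇒  S_min = 2041/3200 m

S_min = 2041/3200 m = 0.6378 m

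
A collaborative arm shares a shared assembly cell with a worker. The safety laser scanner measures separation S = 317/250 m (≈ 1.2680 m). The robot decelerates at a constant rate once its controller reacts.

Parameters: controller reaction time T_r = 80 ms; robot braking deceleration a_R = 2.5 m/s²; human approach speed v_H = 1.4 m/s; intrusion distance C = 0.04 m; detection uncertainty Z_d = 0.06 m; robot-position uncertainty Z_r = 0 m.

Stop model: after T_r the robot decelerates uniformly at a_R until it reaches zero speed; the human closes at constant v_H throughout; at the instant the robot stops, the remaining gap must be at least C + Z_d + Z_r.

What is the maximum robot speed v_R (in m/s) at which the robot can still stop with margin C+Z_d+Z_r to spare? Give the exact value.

at the boundary: (1/5)·v² + (16/25)·v + (-132/125) = 0
  disc = (16/25)² − 4·(1/5)·(-132/125) = 784/625 ; √disc = 28/25
  v_R = (−(16/25) + 28/25) / (2·(1/5)) = 6/5 m/s
check:
braking lasts T_s = (6/5)/(5/2) = 0.4800 s
robot in T_r: 1.2000·0.0800 = 0.0960 m
braking distance = 1.2000²/(2·2.5000) = 0.2880 m
human closes 1.4000·0.5600 = 0.7840 m
margins: 0.0400+0.0600+0.0000 = 0.1000 m
sum ≈ 0.0960+0.2880+0.7840+0.1000 ≈ 1.2680 m = S ✓

v_R_max = 6/5 m/s = 1.2000 m/s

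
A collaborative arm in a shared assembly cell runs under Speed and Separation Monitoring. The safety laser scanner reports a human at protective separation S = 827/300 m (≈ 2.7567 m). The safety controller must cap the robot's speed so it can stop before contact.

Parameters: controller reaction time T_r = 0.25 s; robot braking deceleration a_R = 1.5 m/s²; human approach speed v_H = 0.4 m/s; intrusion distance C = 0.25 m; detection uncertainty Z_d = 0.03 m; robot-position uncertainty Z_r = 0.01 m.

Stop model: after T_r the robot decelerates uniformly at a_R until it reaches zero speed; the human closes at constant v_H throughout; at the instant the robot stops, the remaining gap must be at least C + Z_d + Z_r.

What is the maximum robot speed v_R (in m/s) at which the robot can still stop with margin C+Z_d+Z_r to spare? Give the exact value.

collect terms ⇒ (1/3)·v_R² + (31/60)·v_R + (-71/30) = 0
  disc = (31/60)² − 4·(1/3)·(-71/30) = 1369/400 ; √disc = 37/20
  v_R = (−(31/60) + 37/20) / (2·(1/3)) = 2 m/s
check:
stop time T_s = 2/(3/2) = 1.3333 s
robot covers v_R·T_r = 2.0000·0.2500 = 0.5000 m before braking
robot covers 2.0000·1.3333 − ½·1.5000·1.3333² = 1.3333 m while stopping
person approaches 0.4000·(0.2500+1.3333) = 0.6333 m
C+Z_d+Z_r = 0.2500+0.0300+0.0100 = 0.2900 m
sum ≈ 0.5000+1.3333+0.6333+0.2900 ≈ 2.7567 m = S ✓

v_R_max = 2 m/s = 2.0000 m/s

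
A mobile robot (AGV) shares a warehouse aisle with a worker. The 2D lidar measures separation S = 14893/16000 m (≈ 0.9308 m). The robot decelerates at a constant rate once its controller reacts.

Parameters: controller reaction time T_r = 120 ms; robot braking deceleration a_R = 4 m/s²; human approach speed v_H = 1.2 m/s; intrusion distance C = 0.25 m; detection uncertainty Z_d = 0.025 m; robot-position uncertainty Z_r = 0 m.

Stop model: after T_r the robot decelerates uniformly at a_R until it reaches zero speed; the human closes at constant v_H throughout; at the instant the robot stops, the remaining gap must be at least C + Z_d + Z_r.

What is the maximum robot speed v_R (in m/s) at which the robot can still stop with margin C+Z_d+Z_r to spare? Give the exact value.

quadratic (1/8)·v² + (21/50)·v + (-8189/16000) = 0
  disc = (21/50)² − 4·(1/8)·(-8189/16000) = 69169/160000 ; √disc = 263/400
  v_R = (−(21/50) + 263/400) / (2·(1/8)) = 19/20 m/s
check:
stop time T_s = (19/20)/4 = 0.2375 s
robot covers v_R·T_r = 0.9500·0.1200 = 0.1140 m before braking
robot covers 0.9500·0.2375 − ½·4.0000·0.2375² = 0.1128 m while stopping
person approaches 1.2000·(0.1200+0.2375) = 0.4290 m
margins: 0.2500+0.0250+0.0000 = 0.2750 m
sum ≈ 0.1140+0.1128+0.4290+0.2750 ≈ 0.9308 m = S ✓

v_R_max = 19/20 m/s = 0.9500 m/s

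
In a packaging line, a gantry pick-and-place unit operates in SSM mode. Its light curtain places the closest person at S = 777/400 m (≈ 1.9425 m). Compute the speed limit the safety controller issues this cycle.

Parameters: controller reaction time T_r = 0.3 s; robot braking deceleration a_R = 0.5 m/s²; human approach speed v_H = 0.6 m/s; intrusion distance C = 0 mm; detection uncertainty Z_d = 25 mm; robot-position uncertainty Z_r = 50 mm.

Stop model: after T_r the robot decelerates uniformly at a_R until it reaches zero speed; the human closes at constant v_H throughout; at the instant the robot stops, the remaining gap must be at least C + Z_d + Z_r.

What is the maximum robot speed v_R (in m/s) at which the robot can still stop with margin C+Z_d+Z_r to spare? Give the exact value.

quadratic (1)·v² + (3/2)·v + (-27/16) = 0
  disc = (3/2)² − 4·(1)·(-27/16) = 9 ; √disc = 3
  v_R = (−(3/2) + 3) / (2·(1)) = 3/4 m/s
check:
stop time T_s = (3/4)/(1/2) = 1.5000 s
reaction-phase robot travel = 0.7500·0.3000 = 0.2250 m
robot under decel: 0.7500²/(2·0.5000) = 0.5625 m
person approaches 0.6000·(0.3000+1.5000) = 1.0800 m
margins: 0.0000+0.0250+0.0500 = 0.0750 m
sum ≈ 0.2250+0.5625+1.0800+0.0750 ≈ 1.9425 m = S ✓

v_R_max = 3/4 m/s = 0.7500 m/s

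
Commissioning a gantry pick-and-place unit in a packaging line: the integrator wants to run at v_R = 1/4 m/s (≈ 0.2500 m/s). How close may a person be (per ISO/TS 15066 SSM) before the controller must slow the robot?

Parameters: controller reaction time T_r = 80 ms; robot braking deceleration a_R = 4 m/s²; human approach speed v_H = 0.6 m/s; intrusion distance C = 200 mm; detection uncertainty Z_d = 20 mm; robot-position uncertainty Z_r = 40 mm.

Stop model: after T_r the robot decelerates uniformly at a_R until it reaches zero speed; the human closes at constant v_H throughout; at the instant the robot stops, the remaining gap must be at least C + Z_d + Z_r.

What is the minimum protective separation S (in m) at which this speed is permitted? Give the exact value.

stop time T_s = (1/4)/4 = 0.0625 s
reaction-phase robot travel = 0.2500·0.0800 = 0.0200 m
robot covers 0.2500·0.0625 − ½·4.0000·0.0625² = 0.0078 m while stopping
person approaches 0.6000·(0.0800+0.0625) = 0.0855 m
C+Z_d+Z_r = 0.2000+0.0200+0.0400 = 0.2600 m
S_min ≈ 0.0200+0.0078+0.0855+0.2600  ⇒  S_min = 5973/16000 m

S_min = 5973/16000 m = 0.3733 m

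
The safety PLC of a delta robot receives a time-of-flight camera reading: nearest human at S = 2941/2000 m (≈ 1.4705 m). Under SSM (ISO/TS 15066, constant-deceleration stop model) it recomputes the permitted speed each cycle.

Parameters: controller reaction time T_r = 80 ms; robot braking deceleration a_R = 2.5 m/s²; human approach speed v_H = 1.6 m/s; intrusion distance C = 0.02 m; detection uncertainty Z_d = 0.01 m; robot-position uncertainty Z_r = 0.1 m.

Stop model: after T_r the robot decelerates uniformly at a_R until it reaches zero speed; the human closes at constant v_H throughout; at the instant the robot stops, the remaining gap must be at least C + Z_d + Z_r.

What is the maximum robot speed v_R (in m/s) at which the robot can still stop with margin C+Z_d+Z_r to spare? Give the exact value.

v_R_max = 5/4 m/s = 1.2500 m/s

collect terms ⇒ (1/5)·v_R² + (18/25)·v_R + (-97/80) = 0
  disc = (18/25)² − 4·(1/5)·(-97/80) = 3721/2500 ; √disc = 61/50
  v_R = (−(18/25) + 61/50) / (2·(1/5)) = 5/4 m/s
check:
stop time T_s = (5/4)/(5/2) = 0.5000 s
robot covers v_R·T_r = 1.2500·0.0800 = 0.1000 m before braking
braking distance = 1.2500²/(2·2.5000) = 0.3125 m
human over T_r+T_s: 1.6000·(0.0800+0.5000) = 0.9280 m
margins: 0.0200+0.0100+0.1000 = 0.1300 m
sum ≈ 0.1000+0.3125+0.9280+0.1300 ≈ 1.4705 m = S ✓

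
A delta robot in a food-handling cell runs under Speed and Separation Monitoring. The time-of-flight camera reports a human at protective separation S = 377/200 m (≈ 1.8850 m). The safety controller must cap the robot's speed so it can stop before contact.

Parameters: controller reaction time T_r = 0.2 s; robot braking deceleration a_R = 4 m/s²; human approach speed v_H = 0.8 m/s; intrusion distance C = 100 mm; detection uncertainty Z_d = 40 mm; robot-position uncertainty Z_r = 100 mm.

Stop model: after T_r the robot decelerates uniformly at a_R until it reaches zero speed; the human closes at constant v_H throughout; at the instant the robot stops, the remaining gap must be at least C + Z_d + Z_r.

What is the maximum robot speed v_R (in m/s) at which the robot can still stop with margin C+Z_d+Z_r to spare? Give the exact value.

quadratic (1/8)·v² + (2/5)·v + (-297/200) = 0
  disc = (2/5)² − 4·(1/8)·(-297/200) = 361/400 ; √disc = 19/20
  v_R = (−(2/5) + 19/20) / (2·(1/8)) = 11/5 m/s
check:
braking lasts T_s = (11/5)/4 = 0.5500 s
robot covers v_R·T_r = 2.2000·0.2000 = 0.4400 m before braking
robot covers 2.2000·0.5500 − ½·4.0000·0.5500² = 0.6050 m while stopping
human closes 0.8000·0.7500 = 0.6000 m
margins: 0.1000+0.0400+0.1000 = 0.2400 m
sum ≈ 0.4400+0.6050+0.6000+0.2400 ≈ 1.8850 m = S ✓

v_R_max = 11/5 m/s = 2.2000 m/s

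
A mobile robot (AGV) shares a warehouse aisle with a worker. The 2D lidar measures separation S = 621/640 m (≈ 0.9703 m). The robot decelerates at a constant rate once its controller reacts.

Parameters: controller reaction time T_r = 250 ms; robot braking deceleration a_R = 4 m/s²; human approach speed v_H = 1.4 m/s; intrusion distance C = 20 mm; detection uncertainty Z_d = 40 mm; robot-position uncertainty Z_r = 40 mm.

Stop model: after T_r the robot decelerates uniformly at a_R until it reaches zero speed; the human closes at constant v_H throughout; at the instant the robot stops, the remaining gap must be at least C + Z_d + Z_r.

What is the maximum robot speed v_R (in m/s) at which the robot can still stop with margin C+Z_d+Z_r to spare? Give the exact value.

v_R_max = 3/4 m/s = 0.7500 m/s

quadratic (1/8)·v² + (3/5)·v + (-333/640) = 0
  disc = (3/5)² − 4·(1/8)·(-333/640) = 3969/6400 ; √disc = 63/80
  v_R = (−(3/5) + 63/80) / (2·(1/8)) = 3/4 m/s
check:
stop time T_s = (3/4)/4 = 0.1875 s
robot covers v_R·T_r = 0.7500·0.2500 = 0.1875 m before braking
robot covers 0.7500·0.1875 − ½·4.0000·0.1875² = 0.0703 m while stopping
human over T_r+T_s: 1.4000·(0.2500+0.1875) = 0.6125 m
margins: 0.0200+0.0400+0.0400 = 0.1000 m
sum ≈ 0.1875+0.0703+0.6125+0.1000 ≈ 0.9703 m = S ✓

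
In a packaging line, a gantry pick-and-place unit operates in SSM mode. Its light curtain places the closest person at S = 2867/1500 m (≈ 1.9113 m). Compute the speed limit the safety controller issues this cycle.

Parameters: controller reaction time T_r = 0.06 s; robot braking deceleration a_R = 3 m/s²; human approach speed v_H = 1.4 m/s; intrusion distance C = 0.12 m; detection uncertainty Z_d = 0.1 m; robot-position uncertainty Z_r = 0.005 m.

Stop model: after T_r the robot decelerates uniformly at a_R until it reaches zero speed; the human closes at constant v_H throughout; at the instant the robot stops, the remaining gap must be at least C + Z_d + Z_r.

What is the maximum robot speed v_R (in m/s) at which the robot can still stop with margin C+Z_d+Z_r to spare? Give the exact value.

v_R_max = 19/10 m/s = 1.9000 m/s

at the boundary: (1/6)·v² + (79/150)·v + (-4807/3000) = 0
  disc = (79/150)² − 4·(1/6)·(-4807/3000) = 841/625 ; √disc = 29/25
  v_R = (−(79/150) + 29/25) / (2·(1/6)) = 19/10 m/s
check:
braking lasts T_s = (19/10)/3 = 0.6333 s
reaction-phase robot travel = 1.9000·0.0600 = 0.1140 m
braking distance = 1.9000²/(2·3.0000) = 0.6017 m
human closes 1.4000·0.6933 = 0.9707 m
C+Z_d+Z_r = 0.1200+0.1000+0.0050 = 0.2250 m
sum ≈ 0.1140+0.6017+0.9707+0.2250 ≈ 1.9113 m = S ✓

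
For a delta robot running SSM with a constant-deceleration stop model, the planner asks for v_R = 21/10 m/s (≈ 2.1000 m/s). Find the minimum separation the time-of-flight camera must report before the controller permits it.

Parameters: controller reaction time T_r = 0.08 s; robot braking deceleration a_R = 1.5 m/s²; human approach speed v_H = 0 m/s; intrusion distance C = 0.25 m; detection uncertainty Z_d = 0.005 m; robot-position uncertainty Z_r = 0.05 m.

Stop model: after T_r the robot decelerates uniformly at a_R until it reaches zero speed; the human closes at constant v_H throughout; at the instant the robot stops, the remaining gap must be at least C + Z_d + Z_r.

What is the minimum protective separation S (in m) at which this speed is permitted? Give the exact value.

S_min = 1943/1000 m = 1.9430 m

stop time T_s = (21/10)/(3/2) = 1.4000 s
reaction-phase robot travel = 2.1000·0.0800 = 0.1680 m
robot covers 2.1000·1.4000 − ½·1.5000·1.4000² = 1.4700 m while stopping
human closes 0.0000·1.4800 = 0.0000 m
residual clearance needed = 0.2500+0.0050+0.0500 = 0.3050 m
S_min ≈ 0.1680+1.4700+0.0000+0.3050  ⇒  S_min = 1943/1000 m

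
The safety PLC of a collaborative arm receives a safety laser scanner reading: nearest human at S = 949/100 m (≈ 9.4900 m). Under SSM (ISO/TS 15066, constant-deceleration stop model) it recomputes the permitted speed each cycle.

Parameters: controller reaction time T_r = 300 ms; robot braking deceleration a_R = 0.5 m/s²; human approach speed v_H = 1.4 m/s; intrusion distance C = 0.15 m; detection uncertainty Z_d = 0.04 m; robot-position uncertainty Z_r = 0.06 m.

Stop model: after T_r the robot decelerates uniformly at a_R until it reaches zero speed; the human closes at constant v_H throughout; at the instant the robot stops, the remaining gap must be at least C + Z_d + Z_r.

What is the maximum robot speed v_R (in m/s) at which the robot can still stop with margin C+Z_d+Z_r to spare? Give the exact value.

at the boundary: (1)·v² + (31/10)·v + (-441/50) = 0
  disc = (31/10)² − 4·(1)·(-441/50) = 4489/100 ; √disc = 67/10
  v_R = (−(31/10) + 67/10) / (2·(1)) = 9/5 m/s
check:
T_s = v_R/a_R = (9/5)/(1/2) = 3.6000 s
robot in T_r: 1.8000·0.3000 = 0.5400 m
robot covers 1.8000·3.6000 − ½·0.5000·3.6000² = 3.2400 m while stopping
human over T_r+T_s: 1.4000·(0.3000+3.6000) = 5.4600 m
C+Z_d+Z_r = 0.1500+0.0400+0.0600 = 0.2500 m
sum ≈ 0.5400+3.2400+5.4600+0.2500 ≈ 9.4900 m = S ✓

v_R_max = 9/5 m/s = 1.8000 m/s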